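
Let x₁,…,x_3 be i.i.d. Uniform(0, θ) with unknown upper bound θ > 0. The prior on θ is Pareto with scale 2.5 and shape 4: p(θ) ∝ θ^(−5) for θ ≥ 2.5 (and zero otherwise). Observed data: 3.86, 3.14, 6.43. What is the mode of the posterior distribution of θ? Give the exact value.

The Uniform(0, θ) likelihood is θ^(−n) for θ ≥ max(xᵢ), zero otherwise. Here max(xᵢ) = 6.43.
Posterior ∝ θ^(−5) · θ^(−3) = θ^(−8) on θ ≥ max(2.5, 6.43) = 6.43.
This density is strictly decreasing in θ, so the posterior mode lies at the lower boundary of the support.

θ̂_MAP = 6.43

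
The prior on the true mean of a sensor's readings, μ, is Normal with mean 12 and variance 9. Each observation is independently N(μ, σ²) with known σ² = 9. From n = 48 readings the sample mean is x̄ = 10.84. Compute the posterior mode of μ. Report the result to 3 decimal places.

n = 48, x̄ = 10.84.
For a Normal prior and Normal likelihood with known variance, the posterior is Normal; its mode equals its mean, the precision-weighted average.
Prior precision 1/σ₀² = 1/9; data precision n/σ² = 48/9 = 16/3.
μ̂ = ((1/9)·12 + (16/3)·10.84) / (1/9 + 16/3) = (4436/75)/(49/9) = 13308/1225 ≈ 10.864.

μ̂_MAP = 10.864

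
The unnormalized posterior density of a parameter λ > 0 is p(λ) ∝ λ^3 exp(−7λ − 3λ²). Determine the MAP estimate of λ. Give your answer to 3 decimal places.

ℓ'(λ) = 3/λ − 7 − 6λ. Setting this to zero and multiplying by λ: 6λ² + 7λ − 3 = 0.
λ = (−7 + √(7² + 4·6·3)) / (2·6) = (−7 + √121) / 12 = (−7 + 11)/12 = 1/3.
ℓ''(λ) = −3/λ² − 6 < 0, confirming a maximum.

λ̂_MAP = 0.333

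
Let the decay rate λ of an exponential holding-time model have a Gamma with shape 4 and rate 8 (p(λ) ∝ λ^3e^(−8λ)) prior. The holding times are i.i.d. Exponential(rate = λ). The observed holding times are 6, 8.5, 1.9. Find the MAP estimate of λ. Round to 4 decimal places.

The Exponential(rate=λ) likelihood is ∝ λ^n e^(−λΣtᵢ). Here n = 3 and Σtᵢ = 6 + 8.5 + 1.9 = 16.4.
Posterior ∝ λ^3e^(−8λ) · λ^3e^(−16.4λ) = λ^6e^(−24.4λ), i.e. Gamma(7, 24.4).
Mode = (a−1)/b = 6/24.4 ≈ 0.2459.

λ̂_MAP = 0.2459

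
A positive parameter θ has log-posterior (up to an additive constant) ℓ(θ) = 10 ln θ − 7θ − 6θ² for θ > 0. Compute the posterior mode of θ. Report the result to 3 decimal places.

ℓ'(θ) = 10/θ − 7 − 12θ. Setting this to zero and multiplying by θ: 12θ² + 7θ − 10 = 0.
θ = (−7 + √(7² + 4·12·10)) / (2·12) = (−7 + √529) / 24 = (−7 + 23)/24 = 2/3.
ℓ''(θ) = −10/θ² − 12 < 0, confirming a maximum.

θ̂_MAP = 0.667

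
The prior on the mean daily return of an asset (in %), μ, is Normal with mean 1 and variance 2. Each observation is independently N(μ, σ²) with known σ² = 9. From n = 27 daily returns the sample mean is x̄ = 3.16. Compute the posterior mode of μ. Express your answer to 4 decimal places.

μ̂_MAP = 2.8514

n = 27, x̄ = 3.16.
For a Normal prior and Normal likelihood with known variance, the posterior is Normal; its mode equals its mean, the precision-weighted average.
Prior precision 1/σ₀² = 1/2 = 0.5; data precision n/σ² = 27/9 = 3.
μ̂ = (0.5·1 + 3·3.16) / (0.5 + 3) = 9.98/3.5 = 499/175 ≈ 2.8514.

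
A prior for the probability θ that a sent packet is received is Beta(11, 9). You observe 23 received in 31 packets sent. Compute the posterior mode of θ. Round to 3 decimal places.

Prior: Beta(11, 9).
Data: 23 successes in 31 trials. The binomial likelihood contributes θ^23(1−θ)^8, so the posterior is Beta(11+23, 9+8) = Beta(34, 17).
For Beta(a, b) with a, b > 1 the mode is (a−1)/(a+b−2) = 33/49 ≈ 0.673.

θ̂_MAP = 0.673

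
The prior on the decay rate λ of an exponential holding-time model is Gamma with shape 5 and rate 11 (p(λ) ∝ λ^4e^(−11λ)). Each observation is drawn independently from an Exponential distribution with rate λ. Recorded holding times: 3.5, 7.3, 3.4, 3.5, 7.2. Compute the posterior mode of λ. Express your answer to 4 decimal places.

The Exponential(rate=λ) likelihood is ∝ λ^n e^(−λΣtᵢ). Here n = 5 and Σtᵢ = 3.5 + 7.3 + 3.4 + 3.5 + 7.2 = 24.9.
Posterior ∝ λ^4e^(−11λ) · λ^5e^(−24.9λ) = λ^9e^(−35.9λ), i.e. Gamma(10, 35.9).
Mode = (a−1)/b = 9/35.9 ≈ 0.2507.

λ̂_MAP = 0.2507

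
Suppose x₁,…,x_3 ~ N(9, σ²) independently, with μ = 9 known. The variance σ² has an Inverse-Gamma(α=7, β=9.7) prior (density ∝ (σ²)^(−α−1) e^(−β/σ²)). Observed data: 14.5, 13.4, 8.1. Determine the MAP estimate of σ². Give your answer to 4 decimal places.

σ̂²_MAP = 3.6747

Sum of squared deviations about the known mean: SS = (14.5−9)² + (13.4−9)² + (8.1−9)² = 50.42.
The Normal likelihood contributes (σ²)^(−n/2) exp(−SS/(2σ²)), so the posterior is Inverse-Gamma(α + n/2, β + SS/2) = Inverse-Gamma(8.5, 34.91).
The mode of Inverse-Gamma(a, b) is b/(a+1) = 34.91/9.5 ≈ 3.6747.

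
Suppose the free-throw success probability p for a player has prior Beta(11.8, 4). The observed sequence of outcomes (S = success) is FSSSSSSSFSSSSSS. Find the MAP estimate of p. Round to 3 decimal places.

p̂_MAP = 0.826

Prior: Beta(11.8, 4).
Data: 13 successes in 15 trials (from the sequence). The binomial likelihood contributes p^13(1−p)^2, so the posterior is Beta(11.8+13, 4+2) = Beta(24.8, 6).
For Beta(a, b) with a, b > 1 the mode is (a−1)/(a+b−2) = 23.8/28.8 ≈ 0.826.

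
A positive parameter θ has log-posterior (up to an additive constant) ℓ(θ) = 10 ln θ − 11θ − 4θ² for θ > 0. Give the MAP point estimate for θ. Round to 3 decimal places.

ℓ'(θ) = 10/θ − 11 − 8θ. Setting this to zero and multiplying by θ: 8θ² + 11θ − 10 = 0.
θ = (−11 + √(11² + 4·8·10)) / (2·8) = (−11 + √441) / 16 = (−11 + 21)/16 = 5/8.
ℓ''(θ) = −10/θ² − 8 < 0, confirming a maximum.

θ̂_MAP = 0.625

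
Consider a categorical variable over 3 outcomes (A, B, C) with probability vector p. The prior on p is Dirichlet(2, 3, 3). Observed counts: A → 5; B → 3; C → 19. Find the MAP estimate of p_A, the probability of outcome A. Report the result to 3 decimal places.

MAP estimate of p_A = 0.188

The posterior is Dirichlet(αᵢ + nᵢ) = Dirichlet(7, 6, 22).
For a Dirichlet(a₁,…,a_K) with all aᵢ > 1, the mode has j-th component (aⱼ − 1)/(Σaᵢ − K).
Here Σaᵢ = 35 and K = 3, so p_A = (7 − 1)/(35 − 3) = 6/32 ≈ 0.188.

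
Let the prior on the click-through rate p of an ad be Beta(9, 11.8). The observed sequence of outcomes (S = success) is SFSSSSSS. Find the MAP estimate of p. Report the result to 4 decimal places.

Prior: Beta(9, 11.8).
Data: 7 successes in 8 trials (from the sequence). The binomial likelihood contributes p^7(1−p)^1, so the posterior is Beta(9+7, 11.8+1) = Beta(16, 12.8).
For Beta(a, b) with a, b > 1 the mode is (a−1)/(a+b−2) = 15/26.8 ≈ 0.5597.

p̂_MAP = 0.5597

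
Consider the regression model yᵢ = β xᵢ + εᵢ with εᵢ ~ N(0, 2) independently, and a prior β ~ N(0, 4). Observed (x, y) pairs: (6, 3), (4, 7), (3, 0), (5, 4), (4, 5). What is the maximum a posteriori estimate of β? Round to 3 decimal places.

β̂_MAP = 0.839

log p(β | y) = −Σ(yᵢ − βxᵢ)²/(2·2) − β²/(2·4) + const.
Setting the derivative to zero: Σxᵢ(yᵢ − βxᵢ)/2 − β/4 = 0, so β = Σxᵢyᵢ / (Σxᵢ² + σ²/τ²).
Σxᵢyᵢ = 6·3 + 4·7 + 3·0 + 5·4 + 4·5 = 86; Σxᵢ² = 102; σ²/τ² = 0.5.
β̂_MAP = 86 / (102 + 0.5) = 86/102.5 ≈ 0.839.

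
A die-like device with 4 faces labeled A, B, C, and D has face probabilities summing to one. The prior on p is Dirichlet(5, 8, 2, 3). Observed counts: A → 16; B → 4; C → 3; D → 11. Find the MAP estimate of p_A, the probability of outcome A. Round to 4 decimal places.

The posterior is Dirichlet(αᵢ + nᵢ) = Dirichlet(21, 12, 5, 14).
For a Dirichlet(a₁,…,a_K) with all aᵢ > 1, the mode has j-th component (aⱼ − 1)/(Σaᵢ − K).
Here Σaᵢ = 52 and K = 4, so p_A = (21 − 1)/(52 − 4) = 20/48 ≈ 0.4167.

MAP estimate of p_A = 0.4167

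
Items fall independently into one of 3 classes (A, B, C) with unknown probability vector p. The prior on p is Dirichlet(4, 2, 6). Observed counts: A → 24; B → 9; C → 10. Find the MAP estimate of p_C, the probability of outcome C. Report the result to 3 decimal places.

MAP estimate of p_C = 0.288

The posterior is Dirichlet(αᵢ + nᵢ) = Dirichlet(28, 11, 16).
For a Dirichlet(a₁,…,a_K) with all aᵢ > 1, the mode has j-th component (aⱼ − 1)/(Σaᵢ − K).
Here Σaᵢ = 55 and K = 3, so p_C = (16 − 1)/(55 − 3) = 15/52 ≈ 0.288.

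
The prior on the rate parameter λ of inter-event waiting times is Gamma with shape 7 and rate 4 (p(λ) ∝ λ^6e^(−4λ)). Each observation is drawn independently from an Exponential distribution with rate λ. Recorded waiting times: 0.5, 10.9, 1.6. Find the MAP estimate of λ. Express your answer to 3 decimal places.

λ̂_MAP = 0.529

The Exponential(rate=λ) likelihood is ∝ λ^n e^(−λΣtᵢ). Here n = 3 and Σtᵢ = 0.5 + 10.9 + 1.6 = 13.
Posterior ∝ λ^6e^(−4λ) · λ^3e^(−13λ) = λ^9e^(−17λ), i.e. Gamma(10, 17).
Mode = (a−1)/b = 9/17 ≈ 0.529.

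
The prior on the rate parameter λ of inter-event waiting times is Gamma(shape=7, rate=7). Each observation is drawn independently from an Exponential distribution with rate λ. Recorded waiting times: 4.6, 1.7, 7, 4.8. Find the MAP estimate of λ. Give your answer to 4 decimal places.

The Exponential(rate=λ) likelihood is ∝ λ^n e^(−λΣtᵢ). Here n = 4 and Σtᵢ = 4.6 + 1.7 + 7 + 4.8 = 18.1.
Posterior ∝ λ^6e^(−7λ) · λ^4e^(−18.1λ) = λ^10e^(−25.1λ), i.e. Gamma(11, 25.1).
Mode = (a−1)/b = 10/25.1 ≈ 0.3984.

λ̂_MAP = 0.3984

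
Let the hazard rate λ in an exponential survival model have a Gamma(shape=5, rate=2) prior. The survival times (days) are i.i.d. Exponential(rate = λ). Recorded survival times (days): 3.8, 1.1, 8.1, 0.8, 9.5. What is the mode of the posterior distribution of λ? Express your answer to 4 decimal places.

λ̂_MAP = 0.3557

The Exponential(rate=λ) likelihood is ∝ λ^n e^(−λΣtᵢ). Here n = 5 and Σtᵢ = 3.8 + 1.1 + 8.1 + 0.8 + 9.5 = 23.3.
Posterior ∝ λ^4e^(−2λ) · λ^5e^(−23.3λ) = λ^9e^(−25.3λ), i.e. Gamma(10, 25.3).
Mode = (a−1)/b = 9/25.3 ≈ 0.3557.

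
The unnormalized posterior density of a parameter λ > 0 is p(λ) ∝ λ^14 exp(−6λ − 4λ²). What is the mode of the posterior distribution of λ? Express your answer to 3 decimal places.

λ̂_MAP = 1.000

ℓ'(λ) = 14/λ − 6 − 8λ. Setting this to zero and multiplying by λ: 8λ² + 6λ − 14 = 0.
λ = (−6 + √(6² + 4·8·14)) / (2·8) = (−6 + √484) / 16 = (−6 + 22)/16 = 1.
ℓ''(λ) = −14/λ² − 8 < 0, confirming a maximum.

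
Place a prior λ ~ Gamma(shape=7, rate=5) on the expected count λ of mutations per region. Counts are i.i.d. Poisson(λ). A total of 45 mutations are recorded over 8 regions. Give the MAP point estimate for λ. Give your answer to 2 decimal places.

Σxᵢ = 45, n = 8.
Posterior ∝ λ^6e^(−5λ) · λ^45e^(−8λ) = λ^51e^(−13λ), i.e. Gamma(shape=52, rate=13).
The mode of a Gamma(a, b) with a ≥ 1 (shape–rate) is (a−1)/b = 51/13 ≈ 3.92.

λ̂_MAP = 3.92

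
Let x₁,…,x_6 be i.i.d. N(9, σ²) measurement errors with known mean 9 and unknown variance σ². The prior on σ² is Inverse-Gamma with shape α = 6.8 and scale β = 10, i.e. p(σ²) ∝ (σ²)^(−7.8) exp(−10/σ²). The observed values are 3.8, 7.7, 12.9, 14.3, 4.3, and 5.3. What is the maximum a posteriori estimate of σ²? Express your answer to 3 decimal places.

σ̂²_MAP = 5.917

Sum of squared deviations about the known mean: SS = (3.8−9)² + (7.7−9)² + (12.9−9)² + (14.3−9)² + (4.3−9)² + (5.3−9)² = 107.81.
The Normal likelihood contributes (σ²)^(−n/2) exp(−SS/(2σ²)), so the posterior is Inverse-Gamma(α + n/2, β + SS/2) = Inverse-Gamma(9.8, 63.905).
The mode of Inverse-Gamma(a, b) is b/(a+1) = 63.905/10.8 ≈ 5.917.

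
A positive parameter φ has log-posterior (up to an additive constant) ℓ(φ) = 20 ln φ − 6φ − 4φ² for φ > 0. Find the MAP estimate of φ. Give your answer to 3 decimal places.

ℓ'(φ) = 20/φ − 6 − 8φ. Setting this to zero and multiplying by φ: 8φ² + 6φ − 20 = 0.
φ = (−6 + √(6² + 4·8·20)) / (2·8) = (−6 + √676) / 16 = (−6 + 26)/16 = 5/4.
ℓ''(φ) = −20/φ² − 8 < 0, confirming a maximum.

φ̂_MAP = 1.250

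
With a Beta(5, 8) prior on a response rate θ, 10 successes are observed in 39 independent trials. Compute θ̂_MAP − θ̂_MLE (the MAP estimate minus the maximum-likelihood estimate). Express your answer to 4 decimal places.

MAP − MLE = 0.0236

Posterior is Beta(15, 37); MAP = (15−1)/(52−2) = 14/50 ≈ 0.28000.
MLE ignores the prior: θ̂_MLE = k/n = 10/39 ≈ 0.25641.
Difference = 14/50 − 10/39 = 23/975 ≈ 0.0236.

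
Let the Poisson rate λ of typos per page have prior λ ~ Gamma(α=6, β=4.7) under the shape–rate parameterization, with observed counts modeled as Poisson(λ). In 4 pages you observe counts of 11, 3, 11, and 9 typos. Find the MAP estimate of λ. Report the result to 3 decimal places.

Σxᵢ = 11+3+11+9 = 34, with n = 4.
Posterior ∝ λ^5e^(−4.7λ) · λ^34e^(−4λ) = λ^39e^(−8.7λ), i.e. Gamma(shape=40, rate=8.7).
The mode of a Gamma(a, b) with a ≥ 1 (shape–rate) is (a−1)/b = 39/8.7 ≈ 4.483.

λ̂_MAP = 4.483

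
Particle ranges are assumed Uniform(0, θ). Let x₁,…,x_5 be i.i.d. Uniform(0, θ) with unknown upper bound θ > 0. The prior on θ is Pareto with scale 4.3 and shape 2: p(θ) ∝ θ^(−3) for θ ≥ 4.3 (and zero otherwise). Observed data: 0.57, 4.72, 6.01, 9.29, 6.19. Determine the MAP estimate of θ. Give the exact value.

The Uniform(0, θ) likelihood is θ^(−n) for θ ≥ max(xᵢ), zero otherwise. Here max(xᵢ) = 9.29.
Posterior ∝ θ^(−3) · θ^(−5) = θ^(−8) on θ ≥ max(4.3, 9.29) = 9.29.
This density is strictly decreasing in θ, so the posterior mode lies at the lower boundary of the support.

θ̂_MAP = 9.29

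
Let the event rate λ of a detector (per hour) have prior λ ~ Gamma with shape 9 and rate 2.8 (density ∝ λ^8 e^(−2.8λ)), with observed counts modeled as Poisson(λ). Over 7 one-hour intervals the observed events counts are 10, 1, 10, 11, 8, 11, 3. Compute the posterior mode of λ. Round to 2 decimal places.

λ̂_MAP = 6.33

Σxᵢ = 10+1+10+11+8+11+3 = 54, with n = 7.
Posterior ∝ λ^8e^(−2.8λ) · λ^54e^(−7λ) = λ^62e^(−9.8λ), i.e. Gamma(shape=63, rate=9.8).
The mode of a Gamma(a, b) with a ≥ 1 (shape–rate) is (a−1)/b = 62/9.8 ≈ 6.33.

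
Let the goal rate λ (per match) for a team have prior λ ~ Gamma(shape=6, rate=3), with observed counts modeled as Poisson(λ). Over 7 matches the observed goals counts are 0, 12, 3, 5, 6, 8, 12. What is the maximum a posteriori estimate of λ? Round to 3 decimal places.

Σxᵢ = 0+12+3+5+6+8+12 = 46, with n = 7.
Posterior ∝ λ^5e^(−3λ) · λ^46e^(−7λ) = λ^51e^(−10λ), i.e. Gamma(shape=52, rate=10).
The mode of a Gamma(a, b) with a ≥ 1 (shape–rate) is (a−1)/b = 51/10 ≈ 5.100.

λ̂_MAP = 5.100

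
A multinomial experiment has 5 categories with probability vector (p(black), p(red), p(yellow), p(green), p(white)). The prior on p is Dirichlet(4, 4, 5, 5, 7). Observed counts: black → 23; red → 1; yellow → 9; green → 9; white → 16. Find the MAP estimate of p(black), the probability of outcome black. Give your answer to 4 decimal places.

MAP estimate of p(black) = 0.3333

The posterior is Dirichlet(αᵢ + nᵢ) = Dirichlet(27, 5, 14, 14, 23).
For a Dirichlet(a₁,…,a_K) with all aᵢ > 1, the mode has j-th component (aⱼ − 1)/(Σaᵢ − K).
Here Σaᵢ = 83 and K = 5, so p(black) = (27 − 1)/(83 − 5) = 26/78 ≈ 0.3333.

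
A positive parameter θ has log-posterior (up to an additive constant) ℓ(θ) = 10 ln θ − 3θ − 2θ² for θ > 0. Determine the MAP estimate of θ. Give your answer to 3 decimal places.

ℓ'(θ) = 10/θ − 3 − 4θ. Setting this to zero and multiplying by θ: 4θ² + 3θ − 10 = 0.
θ = (−3 + √(3² + 4·4·10)) / (2·4) = (−3 + √169) / 8 = (−3 + 13)/8 = 5/4.
ℓ''(θ) = −10/θ² − 4 < 0, confirming a maximum.

θ̂_MAP = 1.250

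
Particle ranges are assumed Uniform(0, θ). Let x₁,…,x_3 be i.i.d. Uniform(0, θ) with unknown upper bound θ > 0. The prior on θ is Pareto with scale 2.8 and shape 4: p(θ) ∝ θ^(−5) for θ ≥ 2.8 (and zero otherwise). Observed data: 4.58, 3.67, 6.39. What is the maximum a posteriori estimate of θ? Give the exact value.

θ̂_MAP = 6.39

The Uniform(0, θ) likelihood is θ^(−n) for θ ≥ max(xᵢ), zero otherwise. Here max(xᵢ) = 6.39.
Posterior ∝ θ^(−5) · θ^(−3) = θ^(−8) on θ ≥ max(2.8, 6.39) = 6.39.
This density is strictly decreasing in θ, so the posterior mode lies at the lower boundary of the support.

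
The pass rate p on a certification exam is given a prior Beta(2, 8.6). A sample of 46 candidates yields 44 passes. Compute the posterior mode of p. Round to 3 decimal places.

p̂_MAP = 0.824

Prior: Beta(2, 8.6).
Data: 44 successes in 46 trials. The binomial likelihood contributes p^44(1−p)^2, so the posterior is Beta(2+44, 8.6+2) = Beta(46, 10.6).
For Beta(a, b) with a, b > 1 the mode is (a−1)/(a+b−2) = 45/54.6 ≈ 0.824.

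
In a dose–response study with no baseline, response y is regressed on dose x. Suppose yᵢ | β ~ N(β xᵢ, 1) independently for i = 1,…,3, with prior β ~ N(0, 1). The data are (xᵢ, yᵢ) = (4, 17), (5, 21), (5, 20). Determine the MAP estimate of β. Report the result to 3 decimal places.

log p(β | y) = −Σ(yᵢ − βxᵢ)²/(2·1) − β²/(2·1) + const.
Setting the derivative to zero: Σxᵢ(yᵢ − βxᵢ)/1 − β/1 = 0, so β = Σxᵢyᵢ / (Σxᵢ² + σ²/τ²).
Σxᵢyᵢ = 4·17 + 5·21 + 5·20 = 273; Σxᵢ² = 66; σ²/τ² = 1.
β̂_MAP = 273 / (66 + 1) = 273/67 ≈ 4.075.

β̂_MAP = 4.075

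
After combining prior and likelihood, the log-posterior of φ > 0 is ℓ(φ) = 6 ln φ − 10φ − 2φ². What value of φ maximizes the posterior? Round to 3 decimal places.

ℓ'(φ) = 6/φ − 10 − 4φ. Setting this to zero and multiplying by φ: 4φ² + 10φ − 6 = 0.
φ = (−10 + √(10² + 4·4·6)) / (2·4) = (−10 + √196) / 8 = (−10 + 14)/8 = 1/2.
ℓ''(φ) = −6/φ² − 4 < 0, confirming a maximum.

φ̂_MAP = 0.500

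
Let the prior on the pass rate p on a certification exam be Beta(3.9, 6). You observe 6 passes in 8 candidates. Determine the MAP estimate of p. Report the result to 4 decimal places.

Prior: Beta(3.9, 6).
Data: 6 successes in 8 trials. The binomial likelihood contributes p^6(1−p)^2, so the posterior is Beta(3.9+6, 6+2) = Beta(9.9, 8).
For Beta(a, b) with a, b > 1 the mode is (a−1)/(a+b−2) = 8.9/15.9 ≈ 0.5597.

p̂_MAP = 0.5597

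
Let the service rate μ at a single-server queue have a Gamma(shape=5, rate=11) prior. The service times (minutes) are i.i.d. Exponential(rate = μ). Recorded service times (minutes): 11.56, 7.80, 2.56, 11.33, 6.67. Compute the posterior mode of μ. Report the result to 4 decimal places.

The Exponential(rate=μ) likelihood is ∝ μ^n e^(−μΣtᵢ). Here n = 5 and Σtᵢ = 11.56 + 7.80 + 2.56 + 11.33 + 6.67 = 39.92.
Posterior ∝ μ^4e^(−11μ) · μ^5e^(−39.92μ) = μ^9e^(−50.92μ), i.e. Gamma(10, 50.92).
Mode = (a−1)/b = 9/50.92 ≈ 0.1767.

μ̂_MAP = 0.1767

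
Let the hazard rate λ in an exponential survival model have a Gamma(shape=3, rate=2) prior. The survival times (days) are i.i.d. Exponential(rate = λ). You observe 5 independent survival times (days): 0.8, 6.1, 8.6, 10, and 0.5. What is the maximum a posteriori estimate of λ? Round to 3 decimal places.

λ̂_MAP = 0.250

The Exponential(rate=λ) likelihood is ∝ λ^n e^(−λΣtᵢ). Here n = 5 and Σtᵢ = 0.8 + 6.1 + 8.6 + 10 + 0.5 = 26.
Posterior ∝ λ^2e^(−2λ) · λ^5e^(−26λ) = λ^7e^(−28λ), i.e. Gamma(8, 28).
Mode = (a−1)/b = 7/28 ≈ 0.250.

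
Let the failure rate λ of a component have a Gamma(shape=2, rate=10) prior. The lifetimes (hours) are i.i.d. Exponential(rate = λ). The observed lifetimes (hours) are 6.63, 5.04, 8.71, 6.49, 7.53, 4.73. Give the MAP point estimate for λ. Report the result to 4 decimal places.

λ̂_MAP = 0.1425

The Exponential(rate=λ) likelihood is ∝ λ^n e^(−λΣtᵢ). Here n = 6 and Σtᵢ = 6.63 + 5.04 + 8.71 + 6.49 + 7.53 + 4.73 = 39.13.
Posterior ∝ λe^(−10λ) · λ^6e^(−39.13λ) = λ^7e^(−49.13λ), i.e. Gamma(8, 49.13).
Mode = (a−1)/b = 7/49.13 ≈ 0.1425.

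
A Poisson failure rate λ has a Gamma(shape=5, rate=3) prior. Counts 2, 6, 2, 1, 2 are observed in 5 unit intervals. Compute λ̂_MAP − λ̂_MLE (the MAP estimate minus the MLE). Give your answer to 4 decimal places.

MAP − MLE = -0.4750

Σxᵢ = 13. Posterior is Gamma(18, 8); MAP = (18−1)/8 = 17/8 ≈ 2.12500.
MLE = x̄ = 13/5 ≈ 2.60000.
Difference = 17/8 − 13/5 = -19/40 ≈ -0.4750.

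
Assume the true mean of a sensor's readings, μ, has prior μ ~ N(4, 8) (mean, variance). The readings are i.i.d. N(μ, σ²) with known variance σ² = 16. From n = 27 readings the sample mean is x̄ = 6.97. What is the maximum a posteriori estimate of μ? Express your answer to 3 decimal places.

μ̂_MAP = 6.765

n = 27, x̄ = 6.97.
For a Normal prior and Normal likelihood with known variance, the posterior is Normal; its mode equals its mean, the precision-weighted average.
Prior precision 1/σ₀² = 1/8 = 0.125; data precision n/σ² = 27/16 = 1.6875.
μ̂ = (0.125·4 + 1.6875·6.97) / (0.125 + 1.6875) = 12.261875/1.8125 = 19619/2900 ≈ 6.765.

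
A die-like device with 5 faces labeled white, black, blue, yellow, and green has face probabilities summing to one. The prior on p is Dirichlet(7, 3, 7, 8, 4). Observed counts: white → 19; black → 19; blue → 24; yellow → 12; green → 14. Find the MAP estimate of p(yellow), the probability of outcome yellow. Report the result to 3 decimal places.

MAP estimate of p(yellow) = 0.170

The posterior is Dirichlet(αᵢ + nᵢ) = Dirichlet(26, 22, 31, 20, 18).
For a Dirichlet(a₁,…,a_K) with all aᵢ > 1, the mode has j-th component (aⱼ − 1)/(Σaᵢ − K).
Here Σaᵢ = 117 and K = 5, so p(yellow) = (20 − 1)/(117 − 5) = 19/112 ≈ 0.170.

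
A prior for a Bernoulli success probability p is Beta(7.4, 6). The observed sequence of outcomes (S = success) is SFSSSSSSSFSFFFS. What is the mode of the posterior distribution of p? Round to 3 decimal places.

p̂_MAP = 0.621

Prior: Beta(7.4, 6).
Data: 10 successes in 15 trials (from the sequence). The binomial likelihood contributes p^10(1−p)^5, so the posterior is Beta(7.4+10, 6+5) = Beta(17.4, 11).
For Beta(a, b) with a, b > 1 the mode is (a−1)/(a+b−2) = 16.4/26.4 ≈ 0.621.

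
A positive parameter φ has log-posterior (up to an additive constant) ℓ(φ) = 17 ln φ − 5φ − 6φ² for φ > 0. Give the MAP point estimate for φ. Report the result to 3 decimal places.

φ̂_MAP = 1.000

ℓ'(φ) = 17/φ − 5 − 12φ. Setting this to zero and multiplying by φ: 12φ² + 5φ − 17 = 0.
φ = (−5 + √(5² + 4·12·17)) / (2·12) = (−5 + √841) / 24 = (−5 + 29)/24 = 1.
ℓ''(φ) = −17/φ² − 12 < 0, confirming a maximum.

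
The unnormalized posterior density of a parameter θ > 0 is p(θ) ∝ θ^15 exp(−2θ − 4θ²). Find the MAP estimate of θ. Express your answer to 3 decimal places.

ℓ'(θ) = 15/θ − 2 − 8θ. Setting this to zero and multiplying by θ: 8θ² + 2θ − 15 = 0.
θ = (−2 + √(2² + 4·8·15)) / (2·8) = (−2 + √484) / 16 = (−2 + 22)/16 = 5/4.
ℓ''(θ) = −15/θ² − 8 < 0, confirming a maximum.

θ̂_MAP = 1.250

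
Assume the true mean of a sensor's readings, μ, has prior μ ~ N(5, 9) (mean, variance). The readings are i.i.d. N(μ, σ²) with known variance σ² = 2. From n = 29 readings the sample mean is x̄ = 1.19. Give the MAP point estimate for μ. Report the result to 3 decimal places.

n = 29, x̄ = 1.19.
For a Normal prior and Normal likelihood with known variance, the posterior is Normal; its mode equals its mean, the precision-weighted average.
Prior precision 1/σ₀² = 1/9; data precision n/σ² = 29/2 = 14.5.
μ̂ = ((1/9)·5 + 14.5·1.19) / (1/9 + 14.5) = (32059/1800)/(263/18) = 32059/26300 ≈ 1.219.

μ̂_MAP = 1.219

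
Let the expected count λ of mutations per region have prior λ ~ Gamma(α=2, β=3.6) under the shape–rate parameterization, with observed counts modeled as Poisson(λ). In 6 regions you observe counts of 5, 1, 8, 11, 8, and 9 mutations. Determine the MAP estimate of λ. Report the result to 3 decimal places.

λ̂_MAP = 4.479

Σxᵢ = 5+1+8+11+8+9 = 42, with n = 6.
Posterior ∝ λe^(−3.6λ) · λ^42e^(−6λ) = λ^43e^(−9.6λ), i.e. Gamma(shape=44, rate=9.6).
The mode of a Gamma(a, b) with a ≥ 1 (shape–rate) is (a−1)/b = 43/9.6 ≈ 4.479.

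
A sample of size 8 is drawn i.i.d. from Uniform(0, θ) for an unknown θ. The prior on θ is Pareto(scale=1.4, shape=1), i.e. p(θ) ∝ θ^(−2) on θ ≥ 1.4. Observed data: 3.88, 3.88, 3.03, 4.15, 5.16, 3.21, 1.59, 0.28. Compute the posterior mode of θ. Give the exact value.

The Uniform(0, θ) likelihood is θ^(−n) for θ ≥ max(xᵢ), zero otherwise. Here max(xᵢ) = 5.16.
Posterior ∝ θ^(−2) · θ^(−8) = θ^(−10) on θ ≥ max(1.4, 5.16) = 5.16.
This density is strictly decreasing in θ, so the posterior mode lies at the lower boundary of the support.

θ̂_MAP = 5.16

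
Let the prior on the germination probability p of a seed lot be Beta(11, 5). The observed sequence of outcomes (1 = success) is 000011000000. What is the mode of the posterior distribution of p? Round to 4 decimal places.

Prior: Beta(11, 5).
Data: 2 successes in 12 trials (from the sequence). The binomial likelihood contributes p^2(1−p)^10, so the posterior is Beta(11+2, 5+10) = Beta(13, 15).
For Beta(a, b) with a, b > 1 the mode is (a−1)/(a+b−2) = 12/26 ≈ 0.4615.

p̂_MAP = 0.4615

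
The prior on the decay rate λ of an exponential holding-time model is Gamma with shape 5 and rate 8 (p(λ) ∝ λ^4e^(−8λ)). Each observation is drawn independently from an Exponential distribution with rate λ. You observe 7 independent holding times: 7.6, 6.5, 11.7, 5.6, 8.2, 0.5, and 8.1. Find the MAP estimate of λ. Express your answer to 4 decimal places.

λ̂_MAP = 0.1957

The Exponential(rate=λ) likelihood is ∝ λ^n e^(−λΣtᵢ). Here n = 7 and Σtᵢ = 7.6 + 6.5 + 11.7 + 5.6 + 8.2 + 0.5 + 8.1 = 48.2.
Posterior ∝ λ^4e^(−8λ) · λ^7e^(−48.2λ) = λ^11e^(−56.2λ), i.e. Gamma(12, 56.2).
Mode = (a−1)/b = 11/56.2 ≈ 0.1957.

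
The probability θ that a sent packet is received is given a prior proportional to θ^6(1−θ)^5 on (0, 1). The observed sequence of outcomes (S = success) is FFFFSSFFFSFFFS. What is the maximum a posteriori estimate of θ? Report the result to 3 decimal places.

θ̂_MAP = 0.400

The prior density ∝ θ^6(1−θ)^5 is the kernel of Beta(7, 6).
Data: 4 successes in 14 trials (from the sequence). The binomial likelihood contributes θ^4(1−θ)^10, so the posterior is Beta(7+4, 6+10) = Beta(11, 16).
For Beta(a, b) with a, b > 1 the mode is (a−1)/(a+b−2) = 10/25 ≈ 0.400.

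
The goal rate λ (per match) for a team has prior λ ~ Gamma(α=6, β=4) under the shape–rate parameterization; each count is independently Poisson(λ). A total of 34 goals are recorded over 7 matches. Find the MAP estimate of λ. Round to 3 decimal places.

Σxᵢ = 34, n = 7.
Posterior ∝ λ^5e^(−4λ) · λ^34e^(−7λ) = λ^39e^(−11λ), i.e. Gamma(shape=40, rate=11).
The mode of a Gamma(a, b) with a ≥ 1 (shape–rate) is (a−1)/b = 39/11 ≈ 3.545.

λ̂_MAP = 3.545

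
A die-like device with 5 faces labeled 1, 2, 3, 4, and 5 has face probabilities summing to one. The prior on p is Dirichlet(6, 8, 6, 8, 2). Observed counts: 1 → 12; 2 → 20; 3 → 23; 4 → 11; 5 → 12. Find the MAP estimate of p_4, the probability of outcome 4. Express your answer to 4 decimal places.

MAP estimate: 0.1748

The posterior is Dirichlet(αᵢ + nᵢ) = Dirichlet(18, 28, 29, 19, 14).
For a Dirichlet(a₁,…,a_K) with all aᵢ > 1, the mode has j-th component (aⱼ − 1)/(Σaᵢ − K).
Here Σaᵢ = 108 and K = 5, so p_4 = (19 − 1)/(108 − 5) = 18/103 ≈ 0.1748.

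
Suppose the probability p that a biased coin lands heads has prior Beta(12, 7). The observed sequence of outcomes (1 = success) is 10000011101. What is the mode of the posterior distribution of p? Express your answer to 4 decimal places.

Prior: Beta(12, 7).
Data: 5 successes in 11 trials (from the sequence). The binomial likelihood contributes p^5(1−p)^6, so the posterior is Beta(12+5, 7+6) = Beta(17, 13).
For Beta(a, b) with a, b > 1 the mode is (a−1)/(a+b−2) = 16/28 ≈ 0.5714.

p̂_MAP = 0.5714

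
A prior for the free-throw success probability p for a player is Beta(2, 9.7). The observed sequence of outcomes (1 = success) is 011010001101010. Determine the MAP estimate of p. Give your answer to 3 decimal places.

p̂_MAP = 0.324

Prior: Beta(2, 9.7).
Data: 7 successes in 15 trials (from the sequence). The binomial likelihood contributes p^7(1−p)^8, so the posterior is Beta(2+7, 9.7+8) = Beta(9, 17.7).
For Beta(a, b) with a, b > 1 the mode is (a−1)/(a+b−2) = 8/24.7 ≈ 0.324.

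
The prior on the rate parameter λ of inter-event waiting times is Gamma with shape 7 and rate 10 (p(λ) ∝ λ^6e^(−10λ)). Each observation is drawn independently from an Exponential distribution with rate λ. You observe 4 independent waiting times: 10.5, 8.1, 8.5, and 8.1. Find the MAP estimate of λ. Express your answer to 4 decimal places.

The Exponential(rate=λ) likelihood is ∝ λ^n e^(−λΣtᵢ). Here n = 4 and Σtᵢ = 10.5 + 8.1 + 8.5 + 8.1 = 35.2.
Posterior ∝ λ^6e^(−10λ) · λ^4e^(−35.2λ) = λ^10e^(−45.2λ), i.e. Gamma(11, 45.2).
Mode = (a−1)/b = 10/45.2 ≈ 0.2212.

λ̂_MAP = 0.2212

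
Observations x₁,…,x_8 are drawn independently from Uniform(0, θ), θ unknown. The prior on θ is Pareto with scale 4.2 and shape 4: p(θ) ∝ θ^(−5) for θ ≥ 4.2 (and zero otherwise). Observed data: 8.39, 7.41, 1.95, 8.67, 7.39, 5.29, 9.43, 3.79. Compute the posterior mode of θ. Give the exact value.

θ̂_MAP = 9.43

The Uniform(0, θ) likelihood is θ^(−n) for θ ≥ max(xᵢ), zero otherwise. Here max(xᵢ) = 9.43.
Posterior ∝ θ^(−5) · θ^(−8) = θ^(−13) on θ ≥ max(4.2, 9.43) = 9.43.
This density is strictly decreasing in θ, so the posterior mode lies at the lower boundary of the support.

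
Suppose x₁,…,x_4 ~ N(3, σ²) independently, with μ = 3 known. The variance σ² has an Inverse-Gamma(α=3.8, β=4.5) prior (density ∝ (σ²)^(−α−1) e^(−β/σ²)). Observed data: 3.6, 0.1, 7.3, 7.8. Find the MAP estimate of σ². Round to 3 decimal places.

Sum of squared deviations about the known mean: SS = (3.6−3)² + (0.1−3)² + (7.3−3)² + (7.8−3)² = 50.3.
The Normal likelihood contributes (σ²)^(−n/2) exp(−SS/(2σ²)), so the posterior is Inverse-Gamma(α + n/2, β + SS/2) = Inverse-Gamma(5.8, 29.65).
The mode of Inverse-Gamma(a, b) is b/(a+1) = 29.65/6.8 ≈ 4.360.

σ̂²_MAP = 4.360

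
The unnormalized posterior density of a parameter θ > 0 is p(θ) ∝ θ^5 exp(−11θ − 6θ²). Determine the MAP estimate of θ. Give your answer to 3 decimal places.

θ̂_MAP = 0.333

ℓ'(θ) = 5/θ − 11 − 12θ. Setting this to zero and multiplying by θ: 12θ² + 11θ − 5 = 0.
θ = (−11 + √(11² + 4·12·5)) / (2·12) = (−11 + √361) / 24 = (−11 + 19)/24 = 1/3.
ℓ''(θ) = −5/θ² − 12 < 0, confirming a maximum.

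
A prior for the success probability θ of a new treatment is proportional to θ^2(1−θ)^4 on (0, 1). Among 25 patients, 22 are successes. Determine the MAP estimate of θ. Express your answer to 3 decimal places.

The prior density ∝ θ^2(1−θ)^4 is the kernel of Beta(3, 5).
Data: 22 successes in 25 trials. The binomial likelihood contributes θ^22(1−θ)^3, so the posterior is Beta(3+22, 5+3) = Beta(25, 8).
For Beta(a, b) with a, b > 1 the mode is (a−1)/(a+b−2) = 24/31 ≈ 0.774.

θ̂_MAP = 0.774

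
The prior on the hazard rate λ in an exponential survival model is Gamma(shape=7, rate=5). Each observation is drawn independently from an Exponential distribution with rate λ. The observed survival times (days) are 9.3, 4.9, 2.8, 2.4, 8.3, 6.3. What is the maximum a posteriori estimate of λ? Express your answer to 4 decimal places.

λ̂_MAP = 0.3077

The Exponential(rate=λ) likelihood is ∝ λ^n e^(−λΣtᵢ). Here n = 6 and Σtᵢ = 9.3 + 4.9 + 2.8 + 2.4 + 8.3 + 6.3 = 34.
Posterior ∝ λ^6e^(−5λ) · λ^6e^(−34λ) = λ^12e^(−39λ), i.e. Gamma(13, 39).
Mode = (a−1)/b = 12/39 ≈ 0.3077.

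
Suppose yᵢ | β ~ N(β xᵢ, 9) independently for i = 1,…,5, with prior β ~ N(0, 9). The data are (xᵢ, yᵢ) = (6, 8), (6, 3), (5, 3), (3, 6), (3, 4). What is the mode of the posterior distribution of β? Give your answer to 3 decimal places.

β̂_MAP = 0.957

log p(β | y) = −Σ(yᵢ − βxᵢ)²/(2·9) − β²/(2·9) + const.
Setting the derivative to zero: Σxᵢ(yᵢ − βxᵢ)/9 − β/9 = 0, so β = Σxᵢyᵢ / (Σxᵢ² + σ²/τ²).
Σxᵢyᵢ = 6·8 + 6·3 + 5·3 + 3·6 + 3·4 = 111; Σxᵢ² = 115; σ²/τ² = 1.
β̂_MAP = 111 / (115 + 1) = 111/116 ≈ 0.957.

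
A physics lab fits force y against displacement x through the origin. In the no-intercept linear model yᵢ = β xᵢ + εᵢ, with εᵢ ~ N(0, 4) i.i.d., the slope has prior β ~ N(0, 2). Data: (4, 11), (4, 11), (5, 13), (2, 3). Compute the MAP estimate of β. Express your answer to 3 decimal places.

log p(β | y) = −Σ(yᵢ − βxᵢ)²/(2·4) − β²/(2·2) + const.
Setting the derivative to zero: Σxᵢ(yᵢ − βxᵢ)/4 − β/2 = 0, so β = Σxᵢyᵢ / (Σxᵢ² + σ²/τ²).
Σxᵢyᵢ = 4·11 + 4·11 + 5·13 + 2·3 = 159; Σxᵢ² = 61; σ²/τ² = 2.
β̂_MAP = 159 / (61 + 2) = 159/63 ≈ 2.524.

β̂_MAP = 2.524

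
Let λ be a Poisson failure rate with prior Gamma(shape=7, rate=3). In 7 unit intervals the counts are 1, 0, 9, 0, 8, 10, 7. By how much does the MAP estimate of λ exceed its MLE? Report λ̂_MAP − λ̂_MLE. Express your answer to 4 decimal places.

MAP − MLE = -0.9000

Σxᵢ = 35. Posterior is Gamma(42, 10); MAP = (42−1)/10 = 41/10 ≈ 4.10000.
MLE = x̄ = 35/7 ≈ 5.00000.
Difference = 41/10 − 35/7 = -9/10 ≈ -0.9000.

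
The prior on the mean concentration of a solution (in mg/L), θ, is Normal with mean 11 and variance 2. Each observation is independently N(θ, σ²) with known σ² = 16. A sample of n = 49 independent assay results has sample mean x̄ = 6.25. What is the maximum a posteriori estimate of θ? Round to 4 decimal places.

n = 49, x̄ = 6.25.
For a Normal prior and Normal likelihood with known variance, the posterior is Normal; its mode equals its mean, the precision-weighted average.
Prior precision 1/σ₀² = 1/2 = 0.5; data precision n/σ² = 49/16 = 3.0625.
θ̂ = (0.5·11 + 3.0625·6.25) / (0.5 + 3.0625) = 24.640625/3.5625 = 83/12 ≈ 6.9167.

θ̂_MAP = 6.9167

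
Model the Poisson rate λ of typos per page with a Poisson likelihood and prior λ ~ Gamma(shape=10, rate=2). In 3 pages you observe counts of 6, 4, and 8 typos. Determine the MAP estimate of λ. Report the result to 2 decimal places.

Σxᵢ = 6+4+8 = 18, with n = 3.
Posterior ∝ λ^9e^(−2λ) · λ^18e^(−3λ) = λ^27e^(−5λ), i.e. Gamma(shape=28, rate=5).
The mode of a Gamma(a, b) with a ≥ 1 (shape–rate) is (a−1)/b = 27/5 ≈ 5.40.

λ̂_MAP = 5.40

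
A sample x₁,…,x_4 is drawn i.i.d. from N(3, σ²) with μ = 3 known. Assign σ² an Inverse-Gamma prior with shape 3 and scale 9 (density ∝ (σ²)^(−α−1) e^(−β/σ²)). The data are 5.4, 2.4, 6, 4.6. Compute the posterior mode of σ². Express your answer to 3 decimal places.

σ̂²_MAP = 2.973

Sum of squared deviations about the known mean: SS = (5.4−3)² + (2.4−3)² + (6−3)² + (4.6−3)² = 17.68.
The Normal likelihood contributes (σ²)^(−n/2) exp(−SS/(2σ²)), so the posterior is Inverse-Gamma(α + n/2, β + SS/2) = Inverse-Gamma(5, 17.84).
The mode of Inverse-Gamma(a, b) is b/(a+1) = 17.84/6 ≈ 2.973.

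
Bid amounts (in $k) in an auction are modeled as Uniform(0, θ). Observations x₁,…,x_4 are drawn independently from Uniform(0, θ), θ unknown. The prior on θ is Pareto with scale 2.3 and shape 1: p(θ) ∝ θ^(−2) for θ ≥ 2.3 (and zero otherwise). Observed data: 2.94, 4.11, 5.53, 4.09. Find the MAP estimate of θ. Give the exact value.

The Uniform(0, θ) likelihood is θ^(−n) for θ ≥ max(xᵢ), zero otherwise. Here max(xᵢ) = 5.53.
Posterior ∝ θ^(−2) · θ^(−4) = θ^(−6) on θ ≥ max(2.3, 5.53) = 5.53.
This density is strictly decreasing in θ, so the posterior mode lies at the lower boundary of the support.

θ̂_MAP = 5.53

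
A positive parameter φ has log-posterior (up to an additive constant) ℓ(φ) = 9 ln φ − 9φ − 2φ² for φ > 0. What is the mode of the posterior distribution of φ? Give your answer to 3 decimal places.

ℓ'(φ) = 9/φ − 9 − 4φ. Setting this to zero and multiplying by φ: 4φ² + 9φ − 9 = 0.
φ = (−9 + √(9² + 4·4·9)) / (2·4) = (−9 + √225) / 8 = (−9 + 15)/8 = 3/4.
ℓ''(φ) = −9/φ² − 4 < 0, confirming a maximum.

φ̂_MAP = 0.750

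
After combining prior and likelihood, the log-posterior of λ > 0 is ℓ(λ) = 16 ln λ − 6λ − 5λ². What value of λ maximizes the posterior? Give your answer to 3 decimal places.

ℓ'(λ) = 16/λ − 6 − 10λ. Setting this to zero and multiplying by λ: 10λ² + 6λ − 16 = 0.
λ = (−6 + √(6² + 4·10·16)) / (2·10) = (−6 + √676) / 20 = (−6 + 26)/20 = 1.
ℓ''(λ) = −16/λ² − 10 < 0, confirming a maximum.

λ̂_MAP = 1.000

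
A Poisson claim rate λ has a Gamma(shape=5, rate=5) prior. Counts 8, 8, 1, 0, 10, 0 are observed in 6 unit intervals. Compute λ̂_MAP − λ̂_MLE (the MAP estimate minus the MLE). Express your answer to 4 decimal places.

MAP − MLE = -1.6818

Σxᵢ = 27. Posterior is Gamma(32, 11); MAP = (32−1)/11 = 31/11 ≈ 2.81818.
MLE = x̄ = 27/6 ≈ 4.50000.
Difference = 31/11 − 27/6 = -37/22 ≈ -1.6818.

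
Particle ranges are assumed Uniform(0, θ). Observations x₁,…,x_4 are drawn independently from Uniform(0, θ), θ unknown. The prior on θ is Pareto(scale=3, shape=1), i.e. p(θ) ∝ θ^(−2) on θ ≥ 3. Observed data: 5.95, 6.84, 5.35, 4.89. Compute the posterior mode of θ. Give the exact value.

The Uniform(0, θ) likelihood is θ^(−n) for θ ≥ max(xᵢ), zero otherwise. Here max(xᵢ) = 6.84.
Posterior ∝ θ^(−2) · θ^(−4) = θ^(−6) on θ ≥ max(3, 6.84) = 6.84.
This density is strictly decreasing in θ, so the posterior mode lies at the lower boundary of the support.

θ̂_MAP = 6.84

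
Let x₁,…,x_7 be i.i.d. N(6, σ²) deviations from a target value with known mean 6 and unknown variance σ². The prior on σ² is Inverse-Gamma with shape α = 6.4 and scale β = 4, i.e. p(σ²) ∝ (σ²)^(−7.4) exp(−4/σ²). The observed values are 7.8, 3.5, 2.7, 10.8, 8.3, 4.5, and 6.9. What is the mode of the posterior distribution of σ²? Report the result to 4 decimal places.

σ̂²_MAP = 2.7417

Sum of squared deviations about the known mean: SS = (7.8−6)² + (3.5−6)² + (2.7−6)² + (10.8−6)² + (8.3−6)² + (4.5−6)² + (6.9−6)² = 51.77.
The Normal likelihood contributes (σ²)^(−n/2) exp(−SS/(2σ²)), so the posterior is Inverse-Gamma(α + n/2, β + SS/2) = Inverse-Gamma(9.9, 29.885).
The mode of Inverse-Gamma(a, b) is b/(a+1) = 29.885/10.9 ≈ 2.7417.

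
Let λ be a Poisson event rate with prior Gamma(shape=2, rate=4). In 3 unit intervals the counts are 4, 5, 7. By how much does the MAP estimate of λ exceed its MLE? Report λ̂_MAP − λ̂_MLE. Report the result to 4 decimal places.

MAP − MLE = -2.9048

Σxᵢ = 16. Posterior is Gamma(18, 7); MAP = (18−1)/7 = 17/7 ≈ 2.42857.
MLE = x̄ = 16/3 ≈ 5.33333.
Difference = 17/7 − 16/3 = -61/21 ≈ -2.9048.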